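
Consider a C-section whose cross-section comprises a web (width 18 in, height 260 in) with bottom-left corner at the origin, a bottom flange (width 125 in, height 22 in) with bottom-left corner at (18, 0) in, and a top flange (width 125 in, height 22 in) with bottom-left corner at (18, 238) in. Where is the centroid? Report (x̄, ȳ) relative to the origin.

Part | A | x̄ᵢ | ȳᵢ | A·x̄ᵢ | A·ȳᵢ
web | 4680.00 | 9.00 | 130.00 | 42120.00 | 608400.00
bottom flange | 2750.00 | 80.50 | 11.00 | 221375.00 | 30250.00
top flange | 2750.00 | 80.50 | 249.00 | 221375.00 | 684750.00
Σ | 10180.00 |  |  | 484870.00 | 1323400.00
x̄ = 484870.00 / 10180.00 = 47.63 in
ȳ = 1323400.00 / 10180.00 = 130.00 in

x̄ = 47.63 in, ȳ = 130.00 in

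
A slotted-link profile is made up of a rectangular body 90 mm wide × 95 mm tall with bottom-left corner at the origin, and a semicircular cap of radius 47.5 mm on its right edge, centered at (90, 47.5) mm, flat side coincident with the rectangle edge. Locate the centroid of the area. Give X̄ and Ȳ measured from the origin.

X̄ = 64.09 mm, Ȳ = 47.50 mm

Part | A | x̄ᵢ | ȳᵢ | A·x̄ᵢ | A·ȳᵢ
rectangular body | 8550.00 | 45.00 | 47.50 | 384750.00 | 406125.00
semicircular end | 3544.11 | 110.16 | 47.50 | 390417.75 | 168345.19
Σ | 12094.11 |  |  | 775167.75 | 574470.19
X̄ = 775167.75 / 12094.11 = 64.09 mm
Ȳ = 574470.19 / 12094.11 = 47.50 mm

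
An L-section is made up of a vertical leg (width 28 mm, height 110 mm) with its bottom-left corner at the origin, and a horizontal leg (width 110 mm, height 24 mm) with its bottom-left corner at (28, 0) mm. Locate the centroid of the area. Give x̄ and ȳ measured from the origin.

x̄ = 45.85 mm, ȳ = 35.15 mm

Part | A | x̄ᵢ | ȳᵢ | A·x̄ᵢ | A·ȳᵢ
vertical leg | 3080.00 | 14.00 | 55.00 | 43120.00 | 169400.00
horizontal leg | 2640.00 | 83.00 | 12.00 | 219120.00 | 31680.00
Σ | 5720.00 |  |  | 262240.00 | 201080.00
x̄ = 262240.00 / 5720.00 = 45.85 mm
ȳ = 201080.00 / 5720.00 = 35.15 mm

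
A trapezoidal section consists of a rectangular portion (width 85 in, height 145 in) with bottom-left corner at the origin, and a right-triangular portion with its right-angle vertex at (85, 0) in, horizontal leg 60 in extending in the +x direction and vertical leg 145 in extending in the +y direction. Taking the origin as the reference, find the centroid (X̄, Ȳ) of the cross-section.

rectangular portion: A = 85 × 145 = 12325.00, centroid at (42.50, 72.50).
triangular portion: A = ½·60·145 = 4350.00, centroid at (105.00, 48.33).
ΣA = 16675.00 in², ΣAX̄ = 980562.50 in³, ΣAȲ = 1103812.50 in³.
X̄ = 980562.50/16675.00 = 58.80 in; Ȳ = 1103812.50/16675.00 = 66.20 in.

X̄ = 58.80 in, Ȳ = 66.20 in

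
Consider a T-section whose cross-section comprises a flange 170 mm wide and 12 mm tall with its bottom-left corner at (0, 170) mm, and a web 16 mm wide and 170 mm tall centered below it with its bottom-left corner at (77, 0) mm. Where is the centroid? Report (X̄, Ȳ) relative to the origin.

X̄ = 85.00 mm, Ȳ = 124.00 mm

Part | A | x̄ᵢ | ȳᵢ | A·x̄ᵢ | A·ȳᵢ
web | 2720.00 | 85.00 | 85.00 | 231200.00 | 231200.00
flange | 2040.00 | 85.00 | 176.00 | 173400.00 | 359040.00
Σ | 4760.00 |  |  | 404600.00 | 590240.00
X̄ = 404600.00 / 4760.00 = 85.00 mm
Ȳ = 590240.00 / 4760.00 = 124.00 mm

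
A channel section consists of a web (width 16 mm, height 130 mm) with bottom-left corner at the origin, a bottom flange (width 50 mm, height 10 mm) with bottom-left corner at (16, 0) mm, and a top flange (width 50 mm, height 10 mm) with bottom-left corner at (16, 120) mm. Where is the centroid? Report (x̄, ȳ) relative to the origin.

web: A = 16 × 130 = 2080.00, centroid at (8.00, 65.00).
bottom flange: A = 50 × 10 = 500.00, centroid at (41.00, 5.00).
top flange: A = 50 × 10 = 500.00, centroid at (41.00, 125.00).
ΣA = 3080.00 mm²
ΣAx̄ = (2080.00)(8.00) + (500.00)(41.00) + (500.00)(41.00) = 57640.00 mm³
ΣAȳ = (2080.00)(65.00) + (500.00)(5.00) + (500.00)(125.00) = 200200.00 mm³
x̄ = 57640.00 / 3080.00 = 18.71 mm
ȳ = 200200.00 / 3080.00 = 65.00 mm

x̄ = 18.71 mm, ȳ = 65.00 mm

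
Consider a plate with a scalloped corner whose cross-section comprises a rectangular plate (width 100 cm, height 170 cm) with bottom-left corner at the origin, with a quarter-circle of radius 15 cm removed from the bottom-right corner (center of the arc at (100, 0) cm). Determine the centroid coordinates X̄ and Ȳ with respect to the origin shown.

plate: A = 100 × 170 = 17000.00, centroid at (50.00, 85.00).
removed quarter-circle: A = −¼π·15² = -176.71, centroid at (93.63, 6.37).
ΣA = 16823.29 cm², ΣAX̄ = 833453.54 cm³, ΣAȲ = 1443875.00 cm³.
X̄ = 833453.54/16823.29 = 49.54 cm; Ȳ = 1443875.00/16823.29 = 85.83 cm.

X̄ = 49.54 cm, Ȳ = 85.83 cm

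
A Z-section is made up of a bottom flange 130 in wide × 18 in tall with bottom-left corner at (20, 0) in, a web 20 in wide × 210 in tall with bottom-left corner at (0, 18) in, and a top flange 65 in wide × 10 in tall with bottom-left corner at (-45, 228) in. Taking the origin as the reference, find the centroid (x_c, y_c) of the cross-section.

x_c = 32.37 in, y_c = 95.84 in

bottom flange: A = 130 × 18 = 2340.00, centroid at (85.00, 9.00).
web: A = 20 × 210 = 4200.00, centroid at (10.00, 123.00).
top flange: A = 65 × 10 = 650.00, centroid at (-12.50, 233.00).
ΣA = 7190.00 in²
ΣAx_c = (2340.00)(85.00) + (4200.00)(10.00) + (650.00)(-12.50) = 232775.00 in³
ΣAy_c = (2340.00)(9.00) + (4200.00)(123.00) + (650.00)(233.00) = 689110.00 in³
x_c = 232775.00 / 7190.00 = 32.37 in
y_c = 689110.00 / 7190.00 = 95.84 in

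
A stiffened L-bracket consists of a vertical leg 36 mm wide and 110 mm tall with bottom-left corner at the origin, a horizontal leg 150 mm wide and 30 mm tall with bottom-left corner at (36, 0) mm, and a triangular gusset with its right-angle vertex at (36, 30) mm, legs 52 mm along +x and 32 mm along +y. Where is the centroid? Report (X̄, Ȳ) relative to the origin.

vertical leg: A = 36 × 110 = 3960.00, centroid at (18.00, 55.00).
horizontal leg: A = 150 × 30 = 4500.00, centroid at (111.00, 15.00).
gusset: A = ½·52·32 = 832.00, centroid at (53.33, 40.67).
ΣA = 9292.00 mm², ΣAX̄ = 615153.33 mm³, ΣAȲ = 319134.67 mm³.
X̄ = 615153.33/9292.00 = 66.20 mm; Ȳ = 319134.67/9292.00 = 34.35 mm.

X̄ = 66.20 mm, Ȳ = 34.35 mm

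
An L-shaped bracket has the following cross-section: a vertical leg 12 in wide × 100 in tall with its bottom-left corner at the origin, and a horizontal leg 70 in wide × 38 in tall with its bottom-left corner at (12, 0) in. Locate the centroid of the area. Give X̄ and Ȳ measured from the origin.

vertical leg: A = 12 × 100 = 1200.00, centroid at (6.00, 50.00).
horizontal leg: A = 70 × 38 = 2660.00, centroid at (47.00, 19.00).
ΣA = 3860.00 in², ΣAX̄ = 132220.00 in³, ΣAȲ = 110540.00 in³.
X̄ = 132220.00/3860.00 = 34.25 in; Ȳ = 110540.00/3860.00 = 28.64 in.

X̄ = 34.25 in, Ȳ = 28.64 in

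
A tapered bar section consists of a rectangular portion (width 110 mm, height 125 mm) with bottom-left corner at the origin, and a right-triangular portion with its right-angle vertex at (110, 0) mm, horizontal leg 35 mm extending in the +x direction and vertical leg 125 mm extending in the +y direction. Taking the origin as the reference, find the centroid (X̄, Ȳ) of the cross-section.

X̄ = 64.15 mm, Ȳ = 59.64 mm

rectangular portion: A = 110 × 125 = 13750.00, centroid at (55.00, 62.50).
triangular portion: A = ½·35·125 = 2187.50, centroid at (121.67, 41.67).
ΣA = 15937.50 mm², ΣAX̄ = 1022395.83 mm³, ΣAȲ = 950520.83 mm³.
X̄ = 1022395.83/15937.50 = 64.15 mm; Ȳ = 950520.83/15937.50 = 59.64 mm.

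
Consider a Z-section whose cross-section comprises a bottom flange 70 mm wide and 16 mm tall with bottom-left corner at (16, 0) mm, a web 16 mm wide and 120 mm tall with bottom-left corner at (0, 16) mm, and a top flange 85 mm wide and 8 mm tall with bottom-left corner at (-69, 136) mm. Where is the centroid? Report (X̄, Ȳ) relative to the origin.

bottom flange: A = 70 × 16 = 1120.00, centroid at (51.00, 8.00).
web: A = 16 × 120 = 1920.00, centroid at (8.00, 76.00).
top flange: A = 85 × 8 = 680.00, centroid at (-26.50, 140.00).
ΣA = 3720.00 mm²
ΣAX̄ = (1120.00)(51.00) + (1920.00)(8.00) + (680.00)(-26.50) = 54460.00 mm³
ΣAȲ = (1120.00)(8.00) + (1920.00)(76.00) + (680.00)(140.00) = 250080.00 mm³
X̄ = 54460.00 / 3720.00 = 14.64 mm
Ȳ = 250080.00 / 3720.00 = 67.23 mm

X̄ = 14.64 mm, Ȳ = 67.23 mm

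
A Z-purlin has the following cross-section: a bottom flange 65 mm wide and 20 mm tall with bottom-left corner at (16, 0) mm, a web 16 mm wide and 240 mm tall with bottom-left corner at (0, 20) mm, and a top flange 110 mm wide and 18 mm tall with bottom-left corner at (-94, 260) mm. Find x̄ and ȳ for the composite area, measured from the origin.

bottom flange: A = 65 × 20 = 1300.00, centroid at (48.50, 10.00).
web: A = 16 × 240 = 3840.00, centroid at (8.00, 140.00).
top flange: A = 110 × 18 = 1980.00, centroid at (-39.00, 269.00).
ΣA = 7120.00 mm², ΣAx̄ = 16550.00 mm³, ΣAȳ = 1083220.00 mm³.
x̄ = 16550.00/7120.00 = 2.32 mm; ȳ = 1083220.00/7120.00 = 152.14 mm.

x̄ = 2.32 mm, ȳ = 152.14 mm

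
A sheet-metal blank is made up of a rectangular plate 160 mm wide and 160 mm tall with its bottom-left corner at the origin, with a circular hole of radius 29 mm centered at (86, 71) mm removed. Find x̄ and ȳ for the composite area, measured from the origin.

x̄ = 79.31 mm, ȳ = 81.04 mm

plate: A = 160 × 160 = 25600.00, centroid at (80.00, 80.00).
hole: A = −π·29² = -2642.08, centroid at (86.00, 71.00).
ΣA = 22957.92 mm², ΣAx̄ = 1820781.17 mm³, ΣAȳ = 1860412.36 mm³.
x̄ = 1820781.17/22957.92 = 79.31 mm; ȳ = 1860412.36/22957.92 = 81.04 mm.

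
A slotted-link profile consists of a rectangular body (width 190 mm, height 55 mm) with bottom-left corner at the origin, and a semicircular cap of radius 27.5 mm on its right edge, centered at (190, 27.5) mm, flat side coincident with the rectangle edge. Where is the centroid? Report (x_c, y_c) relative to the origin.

x_c = 105.89 mm, y_c = 27.50 mm

rectangular body: A = 190 × 55 = 10450.00, centroid at (95.00, 27.50).
semicircular end: A = ½π·27.5² = 1187.91, centroid at (201.67, 27.50).
ΣA = 11637.91 mm²
ΣAx_c = (10450.00)(95.00) + (1187.91)(201.67) = 1232318.38 mm³
ΣAy_c = (10450.00)(27.50) + (1187.91)(27.50) = 320042.65 mm³
x_c = 1232318.38 / 11637.91 = 105.89 mm
y_c = 320042.65 / 11637.91 = 27.50 mm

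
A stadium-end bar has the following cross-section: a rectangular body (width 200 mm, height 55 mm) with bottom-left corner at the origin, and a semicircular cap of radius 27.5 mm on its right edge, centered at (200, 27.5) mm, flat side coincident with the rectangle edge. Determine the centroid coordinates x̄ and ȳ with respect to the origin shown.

rectangular body: A = 200 × 55 = 11000.00, centroid at (100.00, 27.50).
semicircular end: A = ½π·27.5² = 1187.91, centroid at (211.67, 27.50).
ΣA = 12187.91 mm²
ΣAx̄ = (11000.00)(100.00) + (1187.91)(211.67) = 1351447.53 mm³
ΣAȳ = (11000.00)(27.50) + (1187.91)(27.50) = 335167.65 mm³
x̄ = 1351447.53 / 12187.91 = 110.88 mm
ȳ = 335167.65 / 12187.91 = 27.50 mm

x̄ = 110.88 mm, ȳ = 27.50 mm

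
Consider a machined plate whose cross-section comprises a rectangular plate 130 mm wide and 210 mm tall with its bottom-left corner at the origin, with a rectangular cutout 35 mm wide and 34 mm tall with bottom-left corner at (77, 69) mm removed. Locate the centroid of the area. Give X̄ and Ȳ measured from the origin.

X̄ = 63.66 mm, Ȳ = 105.87 mm

plate: A = 130 × 210 = 27300.00, centroid at (65.00, 105.00).
hole: A = −(35 × 34) = -1190.00, centroid at (94.50, 86.00).
ΣA = 26110.00 mm²
ΣAX̄ = (27300.00)(65.00) + (-1190.00)(94.50) = 1662045.00 mm³
ΣAȲ = (27300.00)(105.00) + (-1190.00)(86.00) = 2764160.00 mm³
X̄ = 1662045.00 / 26110.00 = 63.66 mm
Ȳ = 2764160.00 / 26110.00 = 105.87 mm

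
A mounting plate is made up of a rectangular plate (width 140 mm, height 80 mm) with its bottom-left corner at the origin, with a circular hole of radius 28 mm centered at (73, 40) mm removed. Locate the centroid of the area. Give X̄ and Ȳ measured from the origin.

X̄ = 69.15 mm, Ȳ = 40.00 mm

Part | A | x̄ᵢ | ȳᵢ | A·x̄ᵢ | A·ȳᵢ
plate | 11200.00 | 70.00 | 40.00 | 784000.00 | 448000.00
hole | -2463.01 | 73.00 | 40.00 | -179799.63 | -98520.35
Σ | 8736.99 |  |  | 604200.37 | 349479.65
X̄ = 604200.37 / 8736.99 = 69.15 mm
Ȳ = 349479.65 / 8736.99 = 40.00 mm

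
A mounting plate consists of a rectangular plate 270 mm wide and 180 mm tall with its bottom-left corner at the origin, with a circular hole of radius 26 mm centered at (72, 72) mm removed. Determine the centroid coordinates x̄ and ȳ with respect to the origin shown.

plate: A = 270 × 180 = 48600.00, centroid at (135.00, 90.00).
hole: A = −π·26² = -2123.72, centroid at (72.00, 72.00).
ΣA = 46476.28 mm²
ΣAx̄ = (48600.00)(135.00) + (-2123.72)(72.00) = 6408092.40 mm³
ΣAȳ = (48600.00)(90.00) + (-2123.72)(72.00) = 4221092.40 mm³
x̄ = 6408092.40 / 46476.28 = 137.88 mm
ȳ = 4221092.40 / 46476.28 = 90.82 mm

x̄ = 137.88 mm, ȳ = 90.82 mm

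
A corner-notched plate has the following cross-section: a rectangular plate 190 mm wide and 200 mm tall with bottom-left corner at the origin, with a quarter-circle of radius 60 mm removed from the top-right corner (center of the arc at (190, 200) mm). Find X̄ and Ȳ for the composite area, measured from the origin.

X̄ = 89.41 mm, Ȳ = 94.01 mm

plate: A = 190 × 200 = 38000.00, centroid at (95.00, 100.00).
removed quarter-circle: A = −¼π·60² = -2827.43, centroid at (164.54, 174.54).
ΣA = 35172.57 mm², ΣAX̄ = 3144787.66 mm³, ΣAȲ = 3306513.32 mm³.
X̄ = 3144787.66/35172.57 = 89.41 mm; Ȳ = 3306513.32/35172.57 = 94.01 mm.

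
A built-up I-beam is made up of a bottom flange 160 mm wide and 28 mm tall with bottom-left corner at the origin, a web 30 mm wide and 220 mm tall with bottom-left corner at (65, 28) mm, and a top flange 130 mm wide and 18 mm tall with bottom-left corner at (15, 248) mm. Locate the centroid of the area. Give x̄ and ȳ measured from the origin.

bottom flange: A = 160 × 28 = 4480.00, centroid at (80.00, 14.00).
web: A = 30 × 220 = 6600.00, centroid at (80.00, 138.00).
top flange: A = 130 × 18 = 2340.00, centroid at (80.00, 257.00).
ΣA = 13420.00 mm²
ΣAx̄ = (4480.00)(80.00) + (6600.00)(80.00) + (2340.00)(80.00) = 1073600.00 mm³
ΣAȳ = (4480.00)(14.00) + (6600.00)(138.00) + (2340.00)(257.00) = 1574900.00 mm³
x̄ = 1073600.00 / 13420.00 = 80.00 mm
ȳ = 1574900.00 / 13420.00 = 117.35 mm

x̄ = 80.00 mm, ȳ = 117.35 mm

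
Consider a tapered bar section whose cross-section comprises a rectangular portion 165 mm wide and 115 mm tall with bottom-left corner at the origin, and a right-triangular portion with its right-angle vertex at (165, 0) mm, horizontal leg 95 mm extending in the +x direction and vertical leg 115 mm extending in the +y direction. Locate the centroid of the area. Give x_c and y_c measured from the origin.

x_c = 108.02 mm, y_c = 53.22 mm

Part | A | x̄ᵢ | ȳᵢ | A·x̄ᵢ | A·ȳᵢ
rectangular portion | 18975.00 | 82.50 | 57.50 | 1565437.50 | 1091062.50
triangular portion | 5462.50 | 196.67 | 38.33 | 1074291.67 | 209395.83
Σ | 24437.50 |  |  | 2639729.17 | 1300458.33
x_c = 2639729.17 / 24437.50 = 108.02 mm
y_c = 1300458.33 / 24437.50 = 53.22 mm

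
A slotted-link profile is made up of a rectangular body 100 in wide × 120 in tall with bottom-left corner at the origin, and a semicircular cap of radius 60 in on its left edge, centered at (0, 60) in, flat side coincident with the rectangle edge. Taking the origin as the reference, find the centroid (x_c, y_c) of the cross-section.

rectangular body: A = 100 × 120 = 12000.00, centroid at (50.00, 60.00).
semicircular end: A = ½π·60² = 5654.87, centroid at (-25.46, 60.00).
ΣA = 17654.87 in²
ΣAx_c = (12000.00)(50.00) + (5654.87)(-25.46) = 456000.00 in³
ΣAy_c = (12000.00)(60.00) + (5654.87)(60.00) = 1059292.01 in³
x_c = 456000.00 / 17654.87 = 25.83 in
y_c = 1059292.01 / 17654.87 = 60.00 in

x_c = 25.83 in, y_c = 60.00 in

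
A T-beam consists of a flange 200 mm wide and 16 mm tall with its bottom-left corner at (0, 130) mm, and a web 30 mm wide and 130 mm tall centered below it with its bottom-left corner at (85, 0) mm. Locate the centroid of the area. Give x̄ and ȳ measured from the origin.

x̄ = 100.00 mm, ȳ = 97.90 mm

Part | A | x̄ᵢ | ȳᵢ | A·x̄ᵢ | A·ȳᵢ
web | 3900.00 | 100.00 | 65.00 | 390000.00 | 253500.00
flange | 3200.00 | 100.00 | 138.00 | 320000.00 | 441600.00
Σ | 7100.00 |  |  | 710000.00 | 695100.00
x̄ = 710000.00 / 7100.00 = 100.00 mm
ȳ = 695100.00 / 7100.00 = 97.90 mm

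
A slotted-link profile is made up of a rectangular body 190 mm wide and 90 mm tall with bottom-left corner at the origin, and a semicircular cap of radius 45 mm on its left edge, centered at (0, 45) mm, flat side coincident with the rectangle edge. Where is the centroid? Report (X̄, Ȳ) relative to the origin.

X̄ = 77.10 mm, Ȳ = 45.00 mm

rectangular body: A = 190 × 90 = 17100.00, centroid at (95.00, 45.00).
semicircular end: A = ½π·45² = 3180.86, centroid at (-19.10, 45.00).
ΣA = 20280.86 mm²
ΣAX̄ = (17100.00)(95.00) + (3180.86)(-19.10) = 1563750.00 mm³
ΣAȲ = (17100.00)(45.00) + (3180.86)(45.00) = 912638.82 mm³
X̄ = 1563750.00 / 20280.86 = 77.10 mm
Ȳ = 912638.82 / 20280.86 = 45.00 mm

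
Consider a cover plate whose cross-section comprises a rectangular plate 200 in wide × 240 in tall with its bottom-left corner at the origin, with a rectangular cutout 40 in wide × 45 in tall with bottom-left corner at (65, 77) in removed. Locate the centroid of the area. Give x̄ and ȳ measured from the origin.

plate: A = 200 × 240 = 48000.00, centroid at (100.00, 120.00).
hole: A = −(40 × 45) = -1800.00, centroid at (85.00, 99.50).
ΣA = 46200.00 in²
ΣAx̄ = (48000.00)(100.00) + (-1800.00)(85.00) = 4647000.00 in³
ΣAȳ = (48000.00)(120.00) + (-1800.00)(99.50) = 5580900.00 in³
x̄ = 4647000.00 / 46200.00 = 100.58 in
ȳ = 5580900.00 / 46200.00 = 120.80 in

x̄ = 100.58 in, ȳ = 120.80 in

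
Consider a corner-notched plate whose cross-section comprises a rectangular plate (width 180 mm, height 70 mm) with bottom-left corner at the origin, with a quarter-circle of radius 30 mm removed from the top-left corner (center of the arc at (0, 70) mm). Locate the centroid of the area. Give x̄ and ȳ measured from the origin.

x̄ = 94.59 mm, ȳ = 33.68 mm

plate: A = 180 × 70 = 12600.00, centroid at (90.00, 35.00).
removed quarter-circle: A = −¼π·30² = -706.86, centroid at (12.73, 57.27).
ΣA = 11893.14 mm², ΣAx̄ = 1125000.00 mm³, ΣAȳ = 400519.92 mm³.
x̄ = 1125000.00/11893.14 = 94.59 mm; ȳ = 400519.92/11893.14 = 33.68 mm.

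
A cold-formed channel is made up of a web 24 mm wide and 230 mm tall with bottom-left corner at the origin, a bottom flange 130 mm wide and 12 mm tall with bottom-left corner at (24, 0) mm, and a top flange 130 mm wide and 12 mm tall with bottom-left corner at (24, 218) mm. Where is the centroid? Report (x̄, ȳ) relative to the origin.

x̄ = 39.81 mm, ȳ = 115.00 mm

web: A = 24 × 230 = 5520.00, centroid at (12.00, 115.00).
bottom flange: A = 130 × 12 = 1560.00, centroid at (89.00, 6.00).
top flange: A = 130 × 12 = 1560.00, centroid at (89.00, 224.00).
ΣA = 8640.00 mm²
ΣAx̄ = (5520.00)(12.00) + (1560.00)(89.00) + (1560.00)(89.00) = 343920.00 mm³
ΣAȳ = (5520.00)(115.00) + (1560.00)(6.00) + (1560.00)(224.00) = 993600.00 mm³
x̄ = 343920.00 / 8640.00 = 39.81 mm
ȳ = 993600.00 / 8640.00 = 115.00 mm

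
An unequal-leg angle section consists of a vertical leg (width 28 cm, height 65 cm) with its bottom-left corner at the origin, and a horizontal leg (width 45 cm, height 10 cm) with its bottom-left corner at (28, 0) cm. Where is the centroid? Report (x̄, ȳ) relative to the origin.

x̄ = 21.24 cm, ȳ = 27.05 cm

vertical leg: A = 28 × 65 = 1820.00, centroid at (14.00, 32.50).
horizontal leg: A = 45 × 10 = 450.00, centroid at (50.50, 5.00).
ΣA = 2270.00 cm²
ΣAx̄ = (1820.00)(14.00) + (450.00)(50.50) = 48205.00 cm³
ΣAȳ = (1820.00)(32.50) + (450.00)(5.00) = 61400.00 cm³
x̄ = 48205.00 / 2270.00 = 21.24 cm
ȳ = 61400.00 / 2270.00 = 27.05 cm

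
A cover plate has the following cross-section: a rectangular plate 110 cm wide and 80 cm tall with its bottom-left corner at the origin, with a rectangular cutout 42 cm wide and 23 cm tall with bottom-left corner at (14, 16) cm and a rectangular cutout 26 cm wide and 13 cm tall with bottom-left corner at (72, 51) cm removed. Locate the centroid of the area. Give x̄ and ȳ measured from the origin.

x̄ = 56.22 cm, ȳ = 40.82 cm

plate: A = 110 × 80 = 8800.00, centroid at (55.00, 40.00).
hole 1: A = −(42 × 23) = -966.00, centroid at (35.00, 27.50).
hole 2: A = −(26 × 13) = -338.00, centroid at (85.00, 57.50).
ΣA = 7496.00 cm²
ΣAx̄ = (8800.00)(55.00) + (-966.00)(35.00) + (-338.00)(85.00) = 421460.00 cm³
ΣAȳ = (8800.00)(40.00) + (-966.00)(27.50) + (-338.00)(57.50) = 306000.00 cm³
x̄ = 421460.00 / 7496.00 = 56.22 cm
ȳ = 306000.00 / 7496.00 = 40.82 cm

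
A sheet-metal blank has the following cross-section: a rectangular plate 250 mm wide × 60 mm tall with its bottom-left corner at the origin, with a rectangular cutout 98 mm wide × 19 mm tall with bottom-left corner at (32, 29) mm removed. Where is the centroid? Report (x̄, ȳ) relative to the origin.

x̄ = 131.24 mm, ȳ = 28.80 mm

Part | A | x̄ᵢ | ȳᵢ | A·x̄ᵢ | A·ȳᵢ
plate | 15000.00 | 125.00 | 30.00 | 1875000.00 | 450000.00
hole | -1862.00 | 81.00 | 38.50 | -150822.00 | -71687.00
Σ | 13138.00 |  |  | 1724178.00 | 378313.00
x̄ = 1724178.00 / 13138.00 = 131.24 mm
ȳ = 378313.00 / 13138.00 = 28.80 mm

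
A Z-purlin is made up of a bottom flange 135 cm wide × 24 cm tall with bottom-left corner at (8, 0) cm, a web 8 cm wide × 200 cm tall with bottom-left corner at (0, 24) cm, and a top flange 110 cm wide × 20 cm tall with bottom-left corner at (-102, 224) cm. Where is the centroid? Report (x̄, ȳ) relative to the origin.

Part | A | x̄ᵢ | ȳᵢ | A·x̄ᵢ | A·ȳᵢ
bottom flange | 3240.00 | 75.50 | 12.00 | 244620.00 | 38880.00
web | 1600.00 | 4.00 | 124.00 | 6400.00 | 198400.00
top flange | 2200.00 | -47.00 | 234.00 | -103400.00 | 514800.00
Σ | 7040.00 |  |  | 147620.00 | 752080.00
x̄ = 147620.00 / 7040.00 = 20.97 cm
ȳ = 752080.00 / 7040.00 = 106.83 cm

x̄ = 20.97 cm, ȳ = 106.83 cm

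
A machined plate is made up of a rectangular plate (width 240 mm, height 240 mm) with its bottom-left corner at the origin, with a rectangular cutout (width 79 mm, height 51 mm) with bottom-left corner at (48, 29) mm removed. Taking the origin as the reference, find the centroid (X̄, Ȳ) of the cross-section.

plate: A = 240 × 240 = 57600.00, centroid at (120.00, 120.00).
hole: A = −(79 × 51) = -4029.00, centroid at (87.50, 54.50).
ΣA = 53571.00 mm², ΣAX̄ = 6559462.50 mm³, ΣAȲ = 6692419.50 mm³.
X̄ = 6559462.50/53571.00 = 122.44 mm; Ȳ = 6692419.50/53571.00 = 124.93 mm.

X̄ = 122.44 mm, Ȳ = 124.93 mm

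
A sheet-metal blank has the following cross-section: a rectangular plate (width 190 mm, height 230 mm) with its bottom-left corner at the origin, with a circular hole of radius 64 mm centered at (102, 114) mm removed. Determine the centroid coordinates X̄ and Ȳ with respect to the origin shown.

X̄ = 92.08 mm, Ȳ = 115.42 mm

plate: A = 190 × 230 = 43700.00, centroid at (95.00, 115.00).
hole: A = −π·64² = -12867.96, centroid at (102.00, 114.00).
ΣA = 30832.04 mm², ΣAX̄ = 2838967.72 mm³, ΣAȲ = 3558552.16 mm³.
X̄ = 2838967.72/30832.04 = 92.08 mm; Ȳ = 3558552.16/30832.04 = 115.42 mm.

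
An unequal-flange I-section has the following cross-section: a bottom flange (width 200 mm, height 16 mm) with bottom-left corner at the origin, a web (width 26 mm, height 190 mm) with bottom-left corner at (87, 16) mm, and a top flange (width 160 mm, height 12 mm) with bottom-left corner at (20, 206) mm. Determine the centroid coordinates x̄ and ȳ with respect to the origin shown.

Part | A | x̄ᵢ | ȳᵢ | A·x̄ᵢ | A·ȳᵢ
bottom flange | 3200.00 | 100.00 | 8.00 | 320000.00 | 25600.00
web | 4940.00 | 100.00 | 111.00 | 494000.00 | 548340.00
top flange | 1920.00 | 100.00 | 212.00 | 192000.00 | 407040.00
Σ | 10060.00 |  |  | 1006000.00 | 980980.00
x̄ = 1006000.00 / 10060.00 = 100.00 mm
ȳ = 980980.00 / 10060.00 = 97.51 mm

x̄ = 100.00 mm, ȳ = 97.51 mm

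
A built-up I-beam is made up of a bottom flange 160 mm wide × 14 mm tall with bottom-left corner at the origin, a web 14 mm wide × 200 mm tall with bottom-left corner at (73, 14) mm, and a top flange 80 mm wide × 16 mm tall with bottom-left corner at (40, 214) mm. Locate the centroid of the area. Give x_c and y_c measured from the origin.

bottom flange: A = 160 × 14 = 2240.00, centroid at (80.00, 7.00).
web: A = 14 × 200 = 2800.00, centroid at (80.00, 114.00).
top flange: A = 80 × 16 = 1280.00, centroid at (80.00, 222.00).
ΣA = 6320.00 mm², ΣAx_c = 505600.00 mm³, ΣAy_c = 619040.00 mm³.
x_c = 505600.00/6320.00 = 80.00 mm; y_c = 619040.00/6320.00 = 97.95 mm.

x_c = 80.00 mm, y_c = 97.95 mm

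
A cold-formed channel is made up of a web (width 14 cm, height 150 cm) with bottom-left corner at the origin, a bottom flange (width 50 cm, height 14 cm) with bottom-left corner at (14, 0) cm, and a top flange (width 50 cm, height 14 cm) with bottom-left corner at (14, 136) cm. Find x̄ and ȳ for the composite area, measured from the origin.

x̄ = 19.80 cm, ȳ = 75.00 cm

Part | A | x̄ᵢ | ȳᵢ | A·x̄ᵢ | A·ȳᵢ
web | 2100.00 | 7.00 | 75.00 | 14700.00 | 157500.00
bottom flange | 700.00 | 39.00 | 7.00 | 27300.00 | 4900.00
top flange | 700.00 | 39.00 | 143.00 | 27300.00 | 100100.00
Σ | 3500.00 |  |  | 69300.00 | 262500.00
x̄ = 69300.00 / 3500.00 = 19.80 cm
ȳ = 262500.00 / 3500.00 = 75.00 cm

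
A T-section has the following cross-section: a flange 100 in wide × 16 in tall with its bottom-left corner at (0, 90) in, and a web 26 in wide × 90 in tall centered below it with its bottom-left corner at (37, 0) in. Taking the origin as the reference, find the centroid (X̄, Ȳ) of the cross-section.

Part | A | x̄ᵢ | ȳᵢ | A·x̄ᵢ | A·ȳᵢ
web | 2340.00 | 50.00 | 45.00 | 117000.00 | 105300.00
flange | 1600.00 | 50.00 | 98.00 | 80000.00 | 156800.00
Σ | 3940.00 |  |  | 197000.00 | 262100.00
X̄ = 197000.00 / 3940.00 = 50.00 in
Ȳ = 262100.00 / 3940.00 = 66.52 in

X̄ = 50.00 in, Ȳ = 66.52 in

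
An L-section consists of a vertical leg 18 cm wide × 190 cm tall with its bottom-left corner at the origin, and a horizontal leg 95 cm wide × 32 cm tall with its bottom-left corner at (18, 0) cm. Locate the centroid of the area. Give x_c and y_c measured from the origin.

x_c = 35.59 cm, y_c = 57.82 cm

vertical leg: A = 18 × 190 = 3420.00, centroid at (9.00, 95.00).
horizontal leg: A = 95 × 32 = 3040.00, centroid at (65.50, 16.00).
ΣA = 6460.00 cm²
ΣAx_c = (3420.00)(9.00) + (3040.00)(65.50) = 229900.00 cm³
ΣAy_c = (3420.00)(95.00) + (3040.00)(16.00) = 373540.00 cm³
x_c = 229900.00 / 6460.00 = 35.59 cm
y_c = 373540.00 / 6460.00 = 57.82 cm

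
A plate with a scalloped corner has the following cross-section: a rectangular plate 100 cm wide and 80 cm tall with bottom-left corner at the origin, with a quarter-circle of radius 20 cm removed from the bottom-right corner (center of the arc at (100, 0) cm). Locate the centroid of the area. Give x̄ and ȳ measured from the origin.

x̄ = 48.30 cm, ȳ = 41.29 cm

plate: A = 100 × 80 = 8000.00, centroid at (50.00, 40.00).
removed quarter-circle: A = −¼π·20² = -314.16, centroid at (91.51, 8.49).
ΣA = 7685.84 cm², ΣAx̄ = 371250.74 cm³, ΣAȳ = 317333.33 cm³.
x̄ = 371250.74/7685.84 = 48.30 cm; ȳ = 317333.33/7685.84 = 41.29 cm.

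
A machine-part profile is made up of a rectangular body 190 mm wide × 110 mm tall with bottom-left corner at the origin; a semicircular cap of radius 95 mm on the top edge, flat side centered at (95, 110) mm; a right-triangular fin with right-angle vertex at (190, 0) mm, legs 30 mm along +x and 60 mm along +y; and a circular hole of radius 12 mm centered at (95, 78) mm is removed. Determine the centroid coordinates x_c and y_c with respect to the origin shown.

rectangular body: A = 190 × 110 = 20900.00, centroid at (95.00, 55.00).
semicircular top: A = ½π·95² = 14176.44, centroid at (95.00, 150.32).
triangular fin: A = ½·30·60 = 900.00, centroid at (200.00, 20.00).
hole: A = −π·12² = -452.39, centroid at (95.00, 78.00).
ΣA = 35524.05 mm², ΣAx_c = 3469284.51 mm³, ΣAy_c = 3263205.02 mm³.
x_c = 3469284.51/35524.05 = 97.66 mm; y_c = 3263205.02/35524.05 = 91.86 mm.

x_c = 97.66 mm, y_c = 91.86 mm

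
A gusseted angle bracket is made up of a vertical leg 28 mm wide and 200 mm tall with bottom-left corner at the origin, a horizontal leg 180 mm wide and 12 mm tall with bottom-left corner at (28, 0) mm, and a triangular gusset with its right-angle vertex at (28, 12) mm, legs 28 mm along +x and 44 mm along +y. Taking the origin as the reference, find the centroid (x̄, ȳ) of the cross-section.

x̄ = 42.54 mm, ȳ = 70.37 mm

Part | A | x̄ᵢ | ȳᵢ | A·x̄ᵢ | A·ȳᵢ
vertical leg | 5600.00 | 14.00 | 100.00 | 78400.00 | 560000.00
horizontal leg | 2160.00 | 118.00 | 6.00 | 254880.00 | 12960.00
gusset | 616.00 | 37.33 | 26.67 | 22997.33 | 16426.67
Σ | 8376.00 |  |  | 356277.33 | 589386.67
x̄ = 356277.33 / 8376.00 = 42.54 mm
ȳ = 589386.67 / 8376.00 = 70.37 mm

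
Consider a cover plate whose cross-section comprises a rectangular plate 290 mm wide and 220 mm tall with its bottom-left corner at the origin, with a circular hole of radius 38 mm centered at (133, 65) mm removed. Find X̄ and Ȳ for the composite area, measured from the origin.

X̄ = 145.92 mm, Ȳ = 113.44 mm

plate: A = 290 × 220 = 63800.00, centroid at (145.00, 110.00).
hole: A = −π·38² = -4536.46, centroid at (133.00, 65.00).
ΣA = 59263.54 mm²
ΣAX̄ = (63800.00)(145.00) + (-4536.46)(133.00) = 8647650.85 mm³
ΣAȲ = (63800.00)(110.00) + (-4536.46)(65.00) = 6723130.11 mm³
X̄ = 8647650.85 / 59263.54 = 145.92 mm
Ȳ = 6723130.11 / 59263.54 = 113.44 mm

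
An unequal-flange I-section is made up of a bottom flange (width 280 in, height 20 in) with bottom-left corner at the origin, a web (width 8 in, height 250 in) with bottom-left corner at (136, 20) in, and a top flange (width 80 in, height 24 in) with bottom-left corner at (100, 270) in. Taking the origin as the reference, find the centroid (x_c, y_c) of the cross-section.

bottom flange: A = 280 × 20 = 5600.00, centroid at (140.00, 10.00).
web: A = 8 × 250 = 2000.00, centroid at (140.00, 145.00).
top flange: A = 80 × 24 = 1920.00, centroid at (140.00, 282.00).
ΣA = 9520.00 in²
ΣAx_c = (5600.00)(140.00) + (2000.00)(140.00) + (1920.00)(140.00) = 1332800.00 in³
ΣAy_c = (5600.00)(10.00) + (2000.00)(145.00) + (1920.00)(282.00) = 887440.00 in³
x_c = 1332800.00 / 9520.00 = 140.00 in
y_c = 887440.00 / 9520.00 = 93.22 in

x_c = 140.00 in, y_c = 93.22 in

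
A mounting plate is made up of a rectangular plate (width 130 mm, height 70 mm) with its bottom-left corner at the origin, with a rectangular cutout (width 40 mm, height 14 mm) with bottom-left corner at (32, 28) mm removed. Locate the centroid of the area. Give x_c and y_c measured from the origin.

x_c = 65.85 mm, y_c = 35.00 mm

Part | A | x̄ᵢ | ȳᵢ | A·x̄ᵢ | A·ȳᵢ
plate | 9100.00 | 65.00 | 35.00 | 591500.00 | 318500.00
hole | -560.00 | 52.00 | 35.00 | -29120.00 | -19600.00
Σ | 8540.00 |  |  | 562380.00 | 298900.00
x_c = 562380.00 / 8540.00 = 65.85 mm
y_c = 298900.00 / 8540.00 = 35.00 mm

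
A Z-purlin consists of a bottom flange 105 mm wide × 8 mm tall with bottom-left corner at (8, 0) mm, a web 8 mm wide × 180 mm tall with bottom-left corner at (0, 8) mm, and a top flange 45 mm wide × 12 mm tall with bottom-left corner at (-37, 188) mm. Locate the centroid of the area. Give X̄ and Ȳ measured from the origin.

X̄ = 17.29 mm, Ȳ = 88.38 mm

bottom flange: A = 105 × 8 = 840.00, centroid at (60.50, 4.00).
web: A = 8 × 180 = 1440.00, centroid at (4.00, 98.00).
top flange: A = 45 × 12 = 540.00, centroid at (-14.50, 194.00).
ΣA = 2820.00 mm², ΣAX̄ = 48750.00 mm³, ΣAȲ = 249240.00 mm³.
X̄ = 48750.00/2820.00 = 17.29 mm; Ȳ = 249240.00/2820.00 = 88.38 mm.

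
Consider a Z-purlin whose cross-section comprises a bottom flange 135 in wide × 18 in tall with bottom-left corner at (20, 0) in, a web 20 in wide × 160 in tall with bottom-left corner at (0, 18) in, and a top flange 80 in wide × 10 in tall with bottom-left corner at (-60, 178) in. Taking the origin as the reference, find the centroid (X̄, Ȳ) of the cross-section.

Part | A | x̄ᵢ | ȳᵢ | A·x̄ᵢ | A·ȳᵢ
bottom flange | 2430.00 | 87.50 | 9.00 | 212625.00 | 21870.00
web | 3200.00 | 10.00 | 98.00 | 32000.00 | 313600.00
top flange | 800.00 | -20.00 | 183.00 | -16000.00 | 146400.00
Σ | 6430.00 |  |  | 228625.00 | 481870.00
X̄ = 228625.00 / 6430.00 = 35.56 in
Ȳ = 481870.00 / 6430.00 = 74.94 in

X̄ = 35.56 in, Ȳ = 74.94 in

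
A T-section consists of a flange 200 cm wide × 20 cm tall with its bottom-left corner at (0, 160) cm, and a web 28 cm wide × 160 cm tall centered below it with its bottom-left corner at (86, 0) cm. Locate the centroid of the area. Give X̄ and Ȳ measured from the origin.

X̄ = 100.00 cm, Ȳ = 122.45 cm

web: A = 28 × 160 = 4480.00, centroid at (100.00, 80.00).
flange: A = 200 × 20 = 4000.00, centroid at (100.00, 170.00).
ΣA = 8480.00 cm²
ΣAX̄ = (4480.00)(100.00) + (4000.00)(100.00) = 848000.00 cm³
ΣAȲ = (4480.00)(80.00) + (4000.00)(170.00) = 1038400.00 cm³
X̄ = 848000.00 / 8480.00 = 100.00 cm
Ȳ = 1038400.00 / 8480.00 = 122.45 cm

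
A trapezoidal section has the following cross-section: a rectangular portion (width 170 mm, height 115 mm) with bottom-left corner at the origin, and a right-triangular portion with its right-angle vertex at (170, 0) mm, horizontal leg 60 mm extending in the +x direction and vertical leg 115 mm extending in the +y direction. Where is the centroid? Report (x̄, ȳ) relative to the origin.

rectangular portion: A = 170 × 115 = 19550.00, centroid at (85.00, 57.50).
triangular portion: A = ½·60·115 = 3450.00, centroid at (190.00, 38.33).
ΣA = 23000.00 mm²
ΣAx̄ = (19550.00)(85.00) + (3450.00)(190.00) = 2317250.00 mm³
ΣAȳ = (19550.00)(57.50) + (3450.00)(38.33) = 1256375.00 mm³
x̄ = 2317250.00 / 23000.00 = 100.75 mm
ȳ = 1256375.00 / 23000.00 = 54.62 mm

x̄ = 100.75 mm, ȳ = 54.62 mm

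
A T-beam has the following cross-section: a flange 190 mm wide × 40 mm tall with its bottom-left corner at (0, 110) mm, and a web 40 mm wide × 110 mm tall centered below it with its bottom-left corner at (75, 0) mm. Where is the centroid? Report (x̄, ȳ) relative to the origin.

web: A = 40 × 110 = 4400.00, centroid at (95.00, 55.00).
flange: A = 190 × 40 = 7600.00, centroid at (95.00, 130.00).
ΣA = 12000.00 mm²
ΣAx̄ = (4400.00)(95.00) + (7600.00)(95.00) = 1140000.00 mm³
ΣAȳ = (4400.00)(55.00) + (7600.00)(130.00) = 1230000.00 mm³
x̄ = 1140000.00 / 12000.00 = 95.00 mm
ȳ = 1230000.00 / 12000.00 = 102.50 mm

x̄ = 95.00 mm, ȳ = 102.50 mm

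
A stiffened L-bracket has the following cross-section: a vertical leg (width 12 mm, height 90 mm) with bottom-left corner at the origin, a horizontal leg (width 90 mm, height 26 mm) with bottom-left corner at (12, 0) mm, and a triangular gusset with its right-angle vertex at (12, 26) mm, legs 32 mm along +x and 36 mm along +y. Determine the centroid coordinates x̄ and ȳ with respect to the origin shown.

Part | A | x̄ᵢ | ȳᵢ | A·x̄ᵢ | A·ȳᵢ
vertical leg | 1080.00 | 6.00 | 45.00 | 6480.00 | 48600.00
horizontal leg | 2340.00 | 57.00 | 13.00 | 133380.00 | 30420.00
gusset | 576.00 | 22.67 | 38.00 | 13056.00 | 21888.00
Σ | 3996.00 |  |  | 152916.00 | 100908.00
x̄ = 152916.00 / 3996.00 = 38.27 mm
ȳ = 100908.00 / 3996.00 = 25.25 mm

x̄ = 38.27 mm, ȳ = 25.25 mm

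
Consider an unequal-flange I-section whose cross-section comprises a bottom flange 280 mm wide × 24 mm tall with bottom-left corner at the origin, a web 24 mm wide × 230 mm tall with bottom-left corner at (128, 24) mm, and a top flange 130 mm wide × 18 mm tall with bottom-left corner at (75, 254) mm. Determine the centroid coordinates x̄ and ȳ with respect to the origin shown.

x̄ = 140.00 mm, ȳ = 100.37 mm

Part | A | x̄ᵢ | ȳᵢ | A·x̄ᵢ | A·ȳᵢ
bottom flange | 6720.00 | 140.00 | 12.00 | 940800.00 | 80640.00
web | 5520.00 | 140.00 | 139.00 | 772800.00 | 767280.00
top flange | 2340.00 | 140.00 | 263.00 | 327600.00 | 615420.00
Σ | 14580.00 |  |  | 2041200.00 | 1463340.00
x̄ = 2041200.00 / 14580.00 = 140.00 mm
ȳ = 1463340.00 / 14580.00 = 100.37 mm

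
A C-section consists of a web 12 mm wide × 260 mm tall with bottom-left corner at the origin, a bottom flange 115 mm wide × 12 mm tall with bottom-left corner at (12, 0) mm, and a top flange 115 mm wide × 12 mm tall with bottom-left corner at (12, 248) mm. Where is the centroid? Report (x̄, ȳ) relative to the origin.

web: A = 12 × 260 = 3120.00, centroid at (6.00, 130.00).
bottom flange: A = 115 × 12 = 1380.00, centroid at (69.50, 6.00).
top flange: A = 115 × 12 = 1380.00, centroid at (69.50, 254.00).
ΣA = 5880.00 mm²
ΣAx̄ = (3120.00)(6.00) + (1380.00)(69.50) + (1380.00)(69.50) = 210540.00 mm³
ΣAȳ = (3120.00)(130.00) + (1380.00)(6.00) + (1380.00)(254.00) = 764400.00 mm³
x̄ = 210540.00 / 5880.00 = 35.81 mm
ȳ = 764400.00 / 5880.00 = 130.00 mm

x̄ = 35.81 mm, ȳ = 130.00 mm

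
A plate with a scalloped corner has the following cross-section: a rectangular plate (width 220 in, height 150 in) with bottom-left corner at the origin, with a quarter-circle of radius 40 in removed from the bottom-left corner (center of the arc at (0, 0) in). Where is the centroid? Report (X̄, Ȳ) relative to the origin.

X̄ = 113.68 in, Ȳ = 77.30 in

Part | A | x̄ᵢ | ȳᵢ | A·x̄ᵢ | A·ȳᵢ
plate | 33000.00 | 110.00 | 75.00 | 3630000.00 | 2475000.00
removed quarter-circle | -1256.64 | 16.98 | 16.98 | -21333.33 | -21333.33
Σ | 31743.36 |  |  | 3608666.67 | 2453666.67
X̄ = 3608666.67 / 31743.36 = 113.68 in
Ȳ = 2453666.67 / 31743.36 = 77.30 in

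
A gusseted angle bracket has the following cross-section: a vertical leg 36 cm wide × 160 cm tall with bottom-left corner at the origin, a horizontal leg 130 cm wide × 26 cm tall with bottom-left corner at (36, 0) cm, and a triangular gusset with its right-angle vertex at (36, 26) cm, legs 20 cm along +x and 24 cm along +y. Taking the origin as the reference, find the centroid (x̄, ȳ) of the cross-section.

x̄ = 48.54 cm, ȳ = 54.68 cm

Part | A | x̄ᵢ | ȳᵢ | A·x̄ᵢ | A·ȳᵢ
vertical leg | 5760.00 | 18.00 | 80.00 | 103680.00 | 460800.00
horizontal leg | 3380.00 | 101.00 | 13.00 | 341380.00 | 43940.00
gusset | 240.00 | 42.67 | 34.00 | 10240.00 | 8160.00
Σ | 9380.00 |  |  | 455300.00 | 512900.00
x̄ = 455300.00 / 9380.00 = 48.54 cm
ȳ = 512900.00 / 9380.00 = 54.68 cm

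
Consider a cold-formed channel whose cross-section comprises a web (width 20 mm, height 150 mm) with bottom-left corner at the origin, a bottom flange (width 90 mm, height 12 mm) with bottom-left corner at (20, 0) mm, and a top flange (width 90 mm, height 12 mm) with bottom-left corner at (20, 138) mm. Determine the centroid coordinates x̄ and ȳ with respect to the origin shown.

Part | A | x̄ᵢ | ȳᵢ | A·x̄ᵢ | A·ȳᵢ
web | 3000.00 | 10.00 | 75.00 | 30000.00 | 225000.00
bottom flange | 1080.00 | 65.00 | 6.00 | 70200.00 | 6480.00
top flange | 1080.00 | 65.00 | 144.00 | 70200.00 | 155520.00
Σ | 5160.00 |  |  | 170400.00 | 387000.00
x̄ = 170400.00 / 5160.00 = 33.02 mm
ȳ = 387000.00 / 5160.00 = 75.00 mm

x̄ = 33.02 mm, ȳ = 75.00 mm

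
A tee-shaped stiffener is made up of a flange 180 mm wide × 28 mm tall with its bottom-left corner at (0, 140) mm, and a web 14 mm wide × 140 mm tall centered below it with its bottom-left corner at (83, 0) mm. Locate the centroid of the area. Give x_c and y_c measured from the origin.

web: A = 14 × 140 = 1960.00, centroid at (90.00, 70.00).
flange: A = 180 × 28 = 5040.00, centroid at (90.00, 154.00).
ΣA = 7000.00 mm²
ΣAx_c = (1960.00)(90.00) + (5040.00)(90.00) = 630000.00 mm³
ΣAy_c = (1960.00)(70.00) + (5040.00)(154.00) = 913360.00 mm³
x_c = 630000.00 / 7000.00 = 90.00 mm
y_c = 913360.00 / 7000.00 = 130.48 mm

x_c = 90.00 mm, y_c = 130.48 mm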